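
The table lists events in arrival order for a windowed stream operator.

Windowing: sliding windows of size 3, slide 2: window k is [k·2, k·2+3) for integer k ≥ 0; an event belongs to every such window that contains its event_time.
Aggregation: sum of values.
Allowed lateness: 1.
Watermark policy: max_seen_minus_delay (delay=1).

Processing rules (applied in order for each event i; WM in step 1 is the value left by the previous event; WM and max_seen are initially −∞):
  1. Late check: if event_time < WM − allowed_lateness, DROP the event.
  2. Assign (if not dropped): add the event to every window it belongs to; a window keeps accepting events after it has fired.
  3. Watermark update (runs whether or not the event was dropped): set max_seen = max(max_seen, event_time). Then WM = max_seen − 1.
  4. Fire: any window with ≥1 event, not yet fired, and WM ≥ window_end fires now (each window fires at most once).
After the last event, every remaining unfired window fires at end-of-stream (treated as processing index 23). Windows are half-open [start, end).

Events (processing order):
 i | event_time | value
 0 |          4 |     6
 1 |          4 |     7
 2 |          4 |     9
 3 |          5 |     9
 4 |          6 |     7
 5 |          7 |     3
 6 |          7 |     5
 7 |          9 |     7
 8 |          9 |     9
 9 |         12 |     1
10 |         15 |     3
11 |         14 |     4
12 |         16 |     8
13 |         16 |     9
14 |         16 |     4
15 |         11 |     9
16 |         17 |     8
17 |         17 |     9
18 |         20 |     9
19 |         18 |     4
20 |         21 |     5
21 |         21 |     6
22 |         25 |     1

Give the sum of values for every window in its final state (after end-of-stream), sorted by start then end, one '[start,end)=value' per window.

[2,5)=22 [4,7)=38 [6,9)=15 [8,11)=16 [10,13)=1 [12,15)=5 [14,17)=28 [16,19)=42 [18,21)=13 [20,23)=20 [24,27)=1

i=0 t=4 v=6: → [4,7),[2,5); WM=3
i=1 t=4 v=7: → [4,7),[2,5); WM=3
i=2 t=4 v=9: → [4,7),[2,5); WM=3
i=3 t=5 v=9: → [4,7); WM=4
i=4 t=6 v=7: → [6,9),[4,7); WM=5; [2,5) fires=22
i=5 t=7 v=3: → [6,9); WM=6
i=6 t=7 v=5: → [6,9); WM=6
i=7 t=9 v=7: → [8,11); WM=8; [4,7) fires=38
i=8 t=9 v=9: → [8,11); WM=8
i=9 t=12 v=1: → [12,15),[10,13); WM=11; [6,9) fires=15 [8,11) fires=16
i=10 t=15 v=3: → [14,17); WM=14; [10,13) fires=1
i=11 t=14 v=4: → [14,17),[12,15); WM=14
i=12 t=16 v=8: → [16,19),[14,17); WM=15; [12,15) fires=5
i=13 t=16 v=9: → [16,19),[14,17); WM=15
i=14 t=16 v=4: → [16,19),[14,17); WM=15
i=15 t=11 v=9: DROP (t<15-1); WM=15
i=16 t=17 v=8: → [16,19); WM=16
i=17 t=17 v=9: → [16,19); WM=16
i=18 t=20 v=9: → [20,23),[18,21); WM=19; [14,17) fires=28 [16,19) fires=38
i=19 t=18 v=4: → [18,21),[16,19); WM=19
i=20 t=21 v=5: → [20,23); WM=20
i=21 t=21 v=6: → [20,23); WM=20
i=22 t=25 v=1: → [24,27); WM=24; [18,21) fires=13 [20,23) fires=20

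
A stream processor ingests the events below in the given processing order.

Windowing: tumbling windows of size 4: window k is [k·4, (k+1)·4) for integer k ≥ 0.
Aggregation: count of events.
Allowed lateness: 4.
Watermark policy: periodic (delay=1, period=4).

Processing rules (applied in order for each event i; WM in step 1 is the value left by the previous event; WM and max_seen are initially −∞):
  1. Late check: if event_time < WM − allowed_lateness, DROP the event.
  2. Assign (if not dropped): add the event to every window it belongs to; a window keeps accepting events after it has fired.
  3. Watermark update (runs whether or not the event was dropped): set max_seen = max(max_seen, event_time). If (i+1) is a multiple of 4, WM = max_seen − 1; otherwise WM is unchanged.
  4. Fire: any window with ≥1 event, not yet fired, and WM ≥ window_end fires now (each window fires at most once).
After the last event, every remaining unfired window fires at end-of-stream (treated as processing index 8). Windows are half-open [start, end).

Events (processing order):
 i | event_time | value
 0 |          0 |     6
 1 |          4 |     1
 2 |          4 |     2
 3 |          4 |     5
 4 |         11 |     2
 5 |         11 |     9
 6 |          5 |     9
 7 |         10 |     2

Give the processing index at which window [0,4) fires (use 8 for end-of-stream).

7

i=0 t=0 v=6: → [0,4); WM=−∞
i=1 t=4 v=1: → [4,8); WM=−∞
i=2 t=4 v=2: → [4,8); WM=−∞
i=3 t=4 v=5: → [4,8); WM=3
i=4 t=11 v=2: → [8,12); WM=3
i=5 t=11 v=9: → [8,12); WM=3
i=6 t=5 v=9: → [4,8); WM=3
i=7 t=10 v=2: → [8,12); WM=10; [0,4) fires=1 [4,8) fires=4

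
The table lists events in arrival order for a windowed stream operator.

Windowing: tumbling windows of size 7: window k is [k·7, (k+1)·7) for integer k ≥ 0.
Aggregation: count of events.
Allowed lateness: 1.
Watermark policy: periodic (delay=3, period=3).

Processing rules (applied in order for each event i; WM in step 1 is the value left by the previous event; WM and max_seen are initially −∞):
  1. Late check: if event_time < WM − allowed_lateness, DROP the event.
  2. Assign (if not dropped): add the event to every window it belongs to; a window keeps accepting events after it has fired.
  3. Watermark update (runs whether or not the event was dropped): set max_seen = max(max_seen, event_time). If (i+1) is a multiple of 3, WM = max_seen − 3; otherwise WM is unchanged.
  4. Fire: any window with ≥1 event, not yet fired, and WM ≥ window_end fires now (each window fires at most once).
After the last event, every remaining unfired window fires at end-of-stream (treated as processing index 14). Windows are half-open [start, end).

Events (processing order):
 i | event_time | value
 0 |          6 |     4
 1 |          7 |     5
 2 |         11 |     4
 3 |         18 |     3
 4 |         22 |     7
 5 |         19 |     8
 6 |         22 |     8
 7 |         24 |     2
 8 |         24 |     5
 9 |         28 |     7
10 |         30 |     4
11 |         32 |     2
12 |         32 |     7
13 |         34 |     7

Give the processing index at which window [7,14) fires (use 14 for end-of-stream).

5

i=0 t=6 v=4: → [0,7); WM=−∞
i=1 t=7 v=5: → [7,14); WM=−∞
i=2 t=11 v=4: → [7,14); WM=8; [0,7) fires=1
i=3 t=18 v=3: → [14,21); WM=8
i=4 t=22 v=7: → [21,28); WM=8
i=5 t=19 v=8: → [14,21); WM=19; [7,14) fires=2
i=6 t=22 v=8: → [21,28); WM=19
i=7 t=24 v=2: → [21,28); WM=19
i=8 t=24 v=5: → [21,28); WM=21; [14,21) fires=2
i=9 t=28 v=7: → [28,35); WM=21
i=10 t=30 v=4: → [28,35); WM=21
i=11 t=32 v=2: → [28,35); WM=29; [21,28) fires=4
i=12 t=32 v=7: → [28,35); WM=29
i=13 t=34 v=7: → [28,35); WM=29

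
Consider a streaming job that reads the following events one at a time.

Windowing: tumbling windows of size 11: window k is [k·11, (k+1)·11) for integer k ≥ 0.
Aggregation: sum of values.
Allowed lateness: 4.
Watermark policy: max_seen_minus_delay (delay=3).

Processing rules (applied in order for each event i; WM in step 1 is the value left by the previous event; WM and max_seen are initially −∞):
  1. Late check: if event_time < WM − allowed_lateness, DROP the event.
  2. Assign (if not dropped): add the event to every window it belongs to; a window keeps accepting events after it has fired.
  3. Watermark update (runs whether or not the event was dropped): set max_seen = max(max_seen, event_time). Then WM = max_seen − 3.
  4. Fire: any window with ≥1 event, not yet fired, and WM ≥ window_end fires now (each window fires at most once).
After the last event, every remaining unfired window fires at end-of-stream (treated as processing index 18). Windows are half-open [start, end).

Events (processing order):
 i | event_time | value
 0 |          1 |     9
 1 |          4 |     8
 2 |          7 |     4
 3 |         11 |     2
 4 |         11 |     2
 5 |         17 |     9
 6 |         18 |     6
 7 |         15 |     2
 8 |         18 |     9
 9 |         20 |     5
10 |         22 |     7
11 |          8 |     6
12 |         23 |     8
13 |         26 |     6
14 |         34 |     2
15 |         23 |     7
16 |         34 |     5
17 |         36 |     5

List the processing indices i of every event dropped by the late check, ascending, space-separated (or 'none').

i=0 t=1 v=9: → [0,11); WM=-2
i=1 t=4 v=8: → [0,11); WM=1
i=2 t=7 v=4: → [0,11); WM=4
i=3 t=11 v=2: → [11,22); WM=8
i=4 t=11 v=2: → [11,22); WM=8
i=5 t=17 v=9: → [11,22); WM=14; [0,11) fires=21
i=6 t=18 v=6: → [11,22); WM=15
i=7 t=15 v=2: → [11,22); WM=15
i=8 t=18 v=9: → [11,22); WM=15
i=9 t=20 v=5: → [11,22); WM=17
i=10 t=22 v=7: → [22,33); WM=19
i=11 t=8 v=6: DROP (t<19-4); WM=19
i=12 t=23 v=8: → [22,33); WM=20
i=13 t=26 v=6: → [22,33); WM=23; [11,22) fires=35
i=14 t=34 v=2: → [33,44); WM=31
i=15 t=23 v=7: DROP (t<31-4); WM=31
i=16 t=34 v=5: → [33,44); WM=31
i=17 t=36 v=5: → [33,44); WM=33; [22,33) fires=21

11 15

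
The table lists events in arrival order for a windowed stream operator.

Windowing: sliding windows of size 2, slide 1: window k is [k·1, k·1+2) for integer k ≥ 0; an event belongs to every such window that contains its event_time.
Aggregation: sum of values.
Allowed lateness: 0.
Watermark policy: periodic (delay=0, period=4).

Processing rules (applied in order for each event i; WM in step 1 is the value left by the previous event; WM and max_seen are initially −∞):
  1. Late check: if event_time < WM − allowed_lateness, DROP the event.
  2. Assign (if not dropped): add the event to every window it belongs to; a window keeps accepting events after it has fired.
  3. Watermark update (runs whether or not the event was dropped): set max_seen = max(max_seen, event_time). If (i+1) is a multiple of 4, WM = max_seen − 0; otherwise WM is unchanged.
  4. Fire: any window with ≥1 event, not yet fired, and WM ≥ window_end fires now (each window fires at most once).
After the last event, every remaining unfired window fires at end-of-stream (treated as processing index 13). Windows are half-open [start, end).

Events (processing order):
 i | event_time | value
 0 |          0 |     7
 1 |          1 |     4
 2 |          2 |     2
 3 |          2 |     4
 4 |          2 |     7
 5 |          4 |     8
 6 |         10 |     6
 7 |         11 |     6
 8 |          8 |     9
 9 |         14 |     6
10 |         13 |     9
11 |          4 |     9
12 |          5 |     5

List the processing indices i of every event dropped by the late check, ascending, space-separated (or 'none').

i=0 t=0 v=7: → [0,2); WM=−∞
i=1 t=1 v=4: → [1,3),[0,2); WM=−∞
i=2 t=2 v=2: → [2,4),[1,3); WM=−∞
i=3 t=2 v=4: → [2,4),[1,3); WM=2; [0,2) fires=11
i=4 t=2 v=7: → [2,4),[1,3); WM=2
i=5 t=4 v=8: → [4,6),[3,5); WM=2
i=6 t=10 v=6: → [10,12),[9,11); WM=2
i=7 t=11 v=6: → [11,13),[10,12); WM=11; [1,3) fires=17 [2,4) fires=13 [3,5) fires=8 [4,6) fires=8 [9,11) fires=6
i=8 t=8 v=9: DROP (t<11-0); WM=11
i=9 t=14 v=6: → [14,16),[13,15); WM=11
i=10 t=13 v=9: → [13,15),[12,14); WM=11
i=11 t=4 v=9: DROP (t<11-0); WM=14; [10,12) fires=12 [11,13) fires=6 [12,14) fires=9
i=12 t=5 v=5: DROP (t<14-0); WM=14

8 11 12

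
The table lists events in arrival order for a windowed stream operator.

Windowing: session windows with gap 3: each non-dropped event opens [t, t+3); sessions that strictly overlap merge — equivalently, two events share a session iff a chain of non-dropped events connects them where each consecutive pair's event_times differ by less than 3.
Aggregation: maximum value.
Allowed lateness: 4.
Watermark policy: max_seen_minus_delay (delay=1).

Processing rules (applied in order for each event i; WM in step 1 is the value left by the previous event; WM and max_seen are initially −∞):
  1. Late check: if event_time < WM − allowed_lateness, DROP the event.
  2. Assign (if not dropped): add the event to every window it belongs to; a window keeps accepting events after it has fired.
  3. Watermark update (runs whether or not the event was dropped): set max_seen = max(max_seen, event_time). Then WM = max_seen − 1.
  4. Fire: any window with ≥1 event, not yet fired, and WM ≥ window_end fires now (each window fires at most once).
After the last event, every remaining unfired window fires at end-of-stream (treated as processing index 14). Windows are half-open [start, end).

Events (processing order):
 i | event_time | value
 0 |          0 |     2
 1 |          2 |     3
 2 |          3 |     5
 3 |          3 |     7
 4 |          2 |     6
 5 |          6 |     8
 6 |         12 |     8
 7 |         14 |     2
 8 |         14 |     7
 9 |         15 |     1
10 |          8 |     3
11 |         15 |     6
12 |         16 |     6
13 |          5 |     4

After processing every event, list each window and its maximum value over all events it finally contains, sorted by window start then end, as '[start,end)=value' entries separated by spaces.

[0,6)=7 [6,9)=8 [12,19)=8

i=0 t=0 v=2: → [0,3); WM=-1
i=1 t=2 v=3: → [0,5); WM=1
i=2 t=3 v=5: → [0,6); WM=2
i=3 t=3 v=7: → [0,6); WM=2
i=4 t=2 v=6: → [0,6); WM=2
i=5 t=6 v=8: → [6,9); WM=5
i=6 t=12 v=8: → [12,15); WM=11
i=7 t=14 v=2: → [12,17); WM=13
i=8 t=14 v=7: → [12,17); WM=13
i=9 t=15 v=1: → [12,18); WM=14
i=10 t=8 v=3: DROP (t<14-4); WM=14
i=11 t=15 v=6: → [12,18); WM=14
i=12 t=16 v=6: → [12,19); WM=15
i=13 t=5 v=4: DROP (t<15-4); WM=15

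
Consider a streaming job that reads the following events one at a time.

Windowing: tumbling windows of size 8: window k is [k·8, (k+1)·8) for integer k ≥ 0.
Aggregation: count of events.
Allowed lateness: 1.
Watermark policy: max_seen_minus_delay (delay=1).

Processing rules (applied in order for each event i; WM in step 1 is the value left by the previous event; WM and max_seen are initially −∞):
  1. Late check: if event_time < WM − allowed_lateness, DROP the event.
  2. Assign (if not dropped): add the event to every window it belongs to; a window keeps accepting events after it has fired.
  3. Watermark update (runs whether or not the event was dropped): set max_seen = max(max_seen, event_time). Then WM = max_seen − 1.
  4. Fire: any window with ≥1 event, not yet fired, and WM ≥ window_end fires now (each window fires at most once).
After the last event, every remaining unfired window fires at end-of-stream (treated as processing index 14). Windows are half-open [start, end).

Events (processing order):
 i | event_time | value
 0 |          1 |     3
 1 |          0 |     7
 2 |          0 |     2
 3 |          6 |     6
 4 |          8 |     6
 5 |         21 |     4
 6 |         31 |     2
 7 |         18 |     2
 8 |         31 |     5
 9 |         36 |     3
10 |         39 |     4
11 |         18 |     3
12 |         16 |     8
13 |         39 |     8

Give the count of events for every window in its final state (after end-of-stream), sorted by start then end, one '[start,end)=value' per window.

[0,8)=4 [8,16)=1 [16,24)=1 [24,32)=2 [32,40)=3

i=0 t=1 v=3: → [0,8); WM=0
i=1 t=0 v=7: → [0,8); WM=0
i=2 t=0 v=2: → [0,8); WM=0
i=3 t=6 v=6: → [0,8); WM=5
i=4 t=8 v=6: → [8,16); WM=7
i=5 t=21 v=4: → [16,24); WM=20; [0,8) fires=4 [8,16) fires=1
i=6 t=31 v=2: → [24,32); WM=30; [16,24) fires=1
i=7 t=18 v=2: DROP (t<30-1); WM=30
i=8 t=31 v=5: → [24,32); WM=30
i=9 t=36 v=3: → [32,40); WM=35; [24,32) fires=2
i=10 t=39 v=4: → [32,40); WM=38
i=11 t=18 v=3: DROP (t<38-1); WM=38
i=12 t=16 v=8: DROP (t<38-1); WM=38
i=13 t=39 v=8: → [32,40); WM=38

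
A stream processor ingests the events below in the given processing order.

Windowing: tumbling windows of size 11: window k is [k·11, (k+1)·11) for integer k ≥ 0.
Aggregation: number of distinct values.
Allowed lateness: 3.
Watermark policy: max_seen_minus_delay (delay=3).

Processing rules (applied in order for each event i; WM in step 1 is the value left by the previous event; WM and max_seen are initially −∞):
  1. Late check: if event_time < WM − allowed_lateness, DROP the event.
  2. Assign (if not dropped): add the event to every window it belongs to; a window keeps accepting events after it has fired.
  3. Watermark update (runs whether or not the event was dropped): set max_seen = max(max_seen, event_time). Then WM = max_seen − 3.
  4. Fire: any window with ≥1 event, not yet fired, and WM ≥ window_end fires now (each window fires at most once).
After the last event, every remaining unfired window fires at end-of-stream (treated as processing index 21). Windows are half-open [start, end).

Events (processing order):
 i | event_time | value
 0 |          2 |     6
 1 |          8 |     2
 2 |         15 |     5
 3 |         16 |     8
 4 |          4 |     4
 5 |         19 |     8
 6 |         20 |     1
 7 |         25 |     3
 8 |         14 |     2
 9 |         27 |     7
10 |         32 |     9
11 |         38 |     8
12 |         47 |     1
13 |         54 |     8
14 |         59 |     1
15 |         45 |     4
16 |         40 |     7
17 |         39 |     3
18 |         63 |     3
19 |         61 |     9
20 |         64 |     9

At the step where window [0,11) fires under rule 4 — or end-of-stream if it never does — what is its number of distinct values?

i=0 t=2 v=6: → [0,11); WM=-1
i=1 t=8 v=2: → [0,11); WM=5
i=2 t=15 v=5: → [11,22); WM=12; [0,11) fires=2
i=3 t=16 v=8: → [11,22); WM=13
i=4 t=4 v=4: DROP (t<13-3); WM=13
i=5 t=19 v=8: → [11,22); WM=16
i=6 t=20 v=1: → [11,22); WM=17
i=7 t=25 v=3: → [22,33); WM=22; [11,22) fires=3
i=8 t=14 v=2: DROP (t<22-3); WM=22
i=9 t=27 v=7: → [22,33); WM=24
i=10 t=32 v=9: → [22,33); WM=29
i=11 t=38 v=8: → [33,44); WM=35; [22,33) fires=3
i=12 t=47 v=1: → [44,55); WM=44; [33,44) fires=1
i=13 t=54 v=8: → [44,55); WM=51
i=14 t=59 v=1: → [55,66); WM=56; [44,55) fires=2
i=15 t=45 v=4: DROP (t<56-3); WM=56
i=16 t=40 v=7: DROP (t<56-3); WM=56
i=17 t=39 v=3: DROP (t<56-3); WM=56
i=18 t=63 v=3: → [55,66); WM=60
i=19 t=61 v=9: → [55,66); WM=60
i=20 t=64 v=9: → [55,66); WM=61

2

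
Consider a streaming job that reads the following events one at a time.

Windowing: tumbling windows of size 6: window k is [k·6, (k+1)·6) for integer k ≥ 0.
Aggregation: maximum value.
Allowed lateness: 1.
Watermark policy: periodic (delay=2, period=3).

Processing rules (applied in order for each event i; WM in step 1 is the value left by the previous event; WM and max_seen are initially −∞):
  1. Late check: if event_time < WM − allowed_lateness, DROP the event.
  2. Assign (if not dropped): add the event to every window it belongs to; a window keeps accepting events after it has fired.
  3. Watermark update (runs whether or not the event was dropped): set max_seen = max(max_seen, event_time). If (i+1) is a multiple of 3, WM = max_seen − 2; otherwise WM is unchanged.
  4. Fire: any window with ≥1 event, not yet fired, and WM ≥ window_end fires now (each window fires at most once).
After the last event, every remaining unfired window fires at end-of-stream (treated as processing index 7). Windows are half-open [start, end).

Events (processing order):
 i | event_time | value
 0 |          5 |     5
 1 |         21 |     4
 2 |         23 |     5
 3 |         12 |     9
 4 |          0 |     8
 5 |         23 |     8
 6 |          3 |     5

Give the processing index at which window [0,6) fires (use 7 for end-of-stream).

2

i=0 t=5 v=5: → [0,6); WM=−∞
i=1 t=21 v=4: → [18,24); WM=−∞
i=2 t=23 v=5: → [18,24); WM=21; [0,6) fires=5
i=3 t=12 v=9: DROP (t<21-1); WM=21
i=4 t=0 v=8: DROP (t<21-1); WM=21
i=5 t=23 v=8: → [18,24); WM=21
i=6 t=3 v=5: DROP (t<21-1); WM=21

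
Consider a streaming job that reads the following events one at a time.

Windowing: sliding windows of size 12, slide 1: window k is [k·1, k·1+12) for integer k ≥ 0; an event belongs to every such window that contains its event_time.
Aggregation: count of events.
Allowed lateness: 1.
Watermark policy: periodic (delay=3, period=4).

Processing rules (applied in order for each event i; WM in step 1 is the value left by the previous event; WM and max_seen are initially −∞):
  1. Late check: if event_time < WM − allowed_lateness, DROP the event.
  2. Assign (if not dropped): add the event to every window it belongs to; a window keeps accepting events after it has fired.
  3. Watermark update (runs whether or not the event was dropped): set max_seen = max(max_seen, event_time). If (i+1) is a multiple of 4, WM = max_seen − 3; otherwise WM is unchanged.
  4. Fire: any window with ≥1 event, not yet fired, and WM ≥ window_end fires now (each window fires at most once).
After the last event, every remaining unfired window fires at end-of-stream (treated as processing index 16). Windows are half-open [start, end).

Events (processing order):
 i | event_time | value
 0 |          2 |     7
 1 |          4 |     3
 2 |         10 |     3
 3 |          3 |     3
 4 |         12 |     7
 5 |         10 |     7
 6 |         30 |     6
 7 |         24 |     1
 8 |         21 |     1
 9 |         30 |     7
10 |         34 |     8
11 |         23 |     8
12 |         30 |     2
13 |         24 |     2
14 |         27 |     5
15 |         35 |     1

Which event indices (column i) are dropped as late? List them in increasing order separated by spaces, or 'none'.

i=0 t=2 v=7: → [2,14),[1,13),[0,12); WM=−∞
i=1 t=4 v=3: → [4,16),[3,15),[2,14),[1,13),[0,12); WM=−∞
i=2 t=10 v=3: → [10,22),[9,21),[8,20),[7,19),[6,18),[5,17),[4,16),[3,15),[2,14),[1,13),[0,12); WM=−∞
i=3 t=3 v=3: → [3,15),[2,14),[1,13),[0,12); WM=7
i=4 t=12 v=7: → [12,24),[11,23),[10,22),[9,21),[8,20),[7,19),[6,18),[5,17),[4,16),[3,15),[2,14),[1,13); WM=7
i=5 t=10 v=7: → [10,22),[9,21),[8,20),[7,19),[6,18),[5,17),[4,16),[3,15),[2,14),[1,13),[0,12); WM=7
i=6 t=30 v=6: → [30,42),[29,41),[28,40),[27,39),[26,38),[25,37),[24,36),[23,35),[22,34),[21,33),[20,32),[19,31); WM=7
i=7 t=24 v=1: → [24,36),[23,35),[22,34),[21,33),[20,32),[19,31),[18,30),[17,29),[16,28),[15,27),[14,26),[13,25); WM=27; [0,12) fires=5 [1,13) fires=6 [2,14) fires=6 [3,15) fires=5 [4,16) fires=4 [5,17) fires=3 [6,18) fires=3 [7,19) fires=3 [8,20) fires=3 [9,21) fires=3 [10,22) fires=3 [11,23) fires=1 [12,24) fires=1 [13,25) fires=1 [14,26) fires=1 [15,27) fires=1
i=8 t=21 v=1: DROP (t<27-1); WM=27
i=9 t=30 v=7: → [30,42),[29,41),[28,40),[27,39),[26,38),[25,37),[24,36),[23,35),[22,34),[21,33),[20,32),[19,31); WM=27
i=10 t=34 v=8: → [34,46),[33,45),[32,44),[31,43),[30,42),[29,41),[28,40),[27,39),[26,38),[25,37),[24,36),[23,35); WM=27
i=11 t=23 v=8: DROP (t<27-1); WM=31; [16,28) fires=1 [17,29) fires=1 [18,30) fires=1 [19,31) fires=3
i=12 t=30 v=2: → [30,42),[29,41),[28,40),[27,39),[26,38),[25,37),[24,36),[23,35),[22,34),[21,33),[20,32),[19,31); WM=31
i=13 t=24 v=2: DROP (t<31-1); WM=31
i=14 t=27 v=5: DROP (t<31-1); WM=31
i=15 t=35 v=1: → [35,47),[34,46),[33,45),[32,44),[31,43),[30,42),[29,41),[28,40),[27,39),[26,38),[25,37),[24,36); WM=32; [20,32) fires=4

8 11 13 14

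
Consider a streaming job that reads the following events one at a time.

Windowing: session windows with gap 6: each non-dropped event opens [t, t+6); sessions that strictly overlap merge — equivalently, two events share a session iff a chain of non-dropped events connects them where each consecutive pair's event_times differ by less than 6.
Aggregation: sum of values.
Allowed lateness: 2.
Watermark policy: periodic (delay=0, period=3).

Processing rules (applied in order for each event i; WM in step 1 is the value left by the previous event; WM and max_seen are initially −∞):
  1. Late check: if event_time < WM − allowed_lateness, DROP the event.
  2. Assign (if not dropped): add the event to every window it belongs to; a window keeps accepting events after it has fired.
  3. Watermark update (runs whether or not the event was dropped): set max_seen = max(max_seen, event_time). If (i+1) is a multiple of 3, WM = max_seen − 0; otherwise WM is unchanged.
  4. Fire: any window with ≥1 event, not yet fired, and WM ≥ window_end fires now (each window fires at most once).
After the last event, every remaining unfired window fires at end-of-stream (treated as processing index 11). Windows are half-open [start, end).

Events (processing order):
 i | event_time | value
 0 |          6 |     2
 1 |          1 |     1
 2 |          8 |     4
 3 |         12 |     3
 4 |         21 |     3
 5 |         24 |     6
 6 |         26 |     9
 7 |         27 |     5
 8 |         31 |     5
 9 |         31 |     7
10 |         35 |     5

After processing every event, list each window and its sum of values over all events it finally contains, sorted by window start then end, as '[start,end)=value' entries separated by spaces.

[1,18)=10 [21,41)=40

i=0 t=6 v=2: → [6,12); WM=−∞
i=1 t=1 v=1: → [1,12); WM=−∞
i=2 t=8 v=4: → [1,14); WM=8
i=3 t=12 v=3: → [1,18); WM=8
i=4 t=21 v=3: → [21,27); WM=8
i=5 t=24 v=6: → [21,30); WM=24
i=6 t=26 v=9: → [21,32); WM=24
i=7 t=27 v=5: → [21,33); WM=24
i=8 t=31 v=5: → [21,37); WM=31
i=9 t=31 v=7: → [21,37); WM=31
i=10 t=35 v=5: → [21,41); WM=31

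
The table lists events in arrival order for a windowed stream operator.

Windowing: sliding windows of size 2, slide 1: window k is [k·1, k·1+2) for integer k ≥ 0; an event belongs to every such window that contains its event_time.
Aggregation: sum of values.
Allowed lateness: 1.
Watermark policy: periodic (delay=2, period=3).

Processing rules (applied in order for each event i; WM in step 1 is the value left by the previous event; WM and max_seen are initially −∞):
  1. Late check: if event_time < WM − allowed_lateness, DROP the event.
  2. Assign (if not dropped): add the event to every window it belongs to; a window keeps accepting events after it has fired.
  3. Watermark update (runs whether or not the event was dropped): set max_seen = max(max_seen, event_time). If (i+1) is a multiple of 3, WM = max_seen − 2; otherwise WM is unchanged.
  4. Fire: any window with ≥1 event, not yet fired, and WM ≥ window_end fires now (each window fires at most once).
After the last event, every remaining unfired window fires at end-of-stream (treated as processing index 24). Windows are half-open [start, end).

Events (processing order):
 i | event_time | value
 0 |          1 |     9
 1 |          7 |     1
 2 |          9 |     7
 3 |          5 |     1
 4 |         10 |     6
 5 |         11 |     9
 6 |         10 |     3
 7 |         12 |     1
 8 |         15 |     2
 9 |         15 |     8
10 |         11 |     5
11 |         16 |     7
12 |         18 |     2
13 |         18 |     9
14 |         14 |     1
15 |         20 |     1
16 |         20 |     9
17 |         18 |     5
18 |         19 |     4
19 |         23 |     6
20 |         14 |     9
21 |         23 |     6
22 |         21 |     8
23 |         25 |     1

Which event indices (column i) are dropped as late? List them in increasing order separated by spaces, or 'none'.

3 10 20

i=0 t=1 v=9: → [1,3),[0,2); WM=−∞
i=1 t=7 v=1: → [7,9),[6,8); WM=−∞
i=2 t=9 v=7: → [9,11),[8,10); WM=7; [0,2) fires=9 [1,3) fires=9
i=3 t=5 v=1: DROP (t<7-1); WM=7
i=4 t=10 v=6: → [10,12),[9,11); WM=7
i=5 t=11 v=9: → [11,13),[10,12); WM=9; [6,8) fires=1 [7,9) fires=1
i=6 t=10 v=3: → [10,12),[9,11); WM=9
i=7 t=12 v=1: → [12,14),[11,13); WM=9
i=8 t=15 v=2: → [15,17),[14,16); WM=13; [8,10) fires=7 [9,11) fires=16 [10,12) fires=18 [11,13) fires=10
i=9 t=15 v=8: → [15,17),[14,16); WM=13
i=10 t=11 v=5: DROP (t<13-1); WM=13
i=11 t=16 v=7: → [16,18),[15,17); WM=14; [12,14) fires=1
i=12 t=18 v=2: → [18,20),[17,19); WM=14
i=13 t=18 v=9: → [18,20),[17,19); WM=14
i=14 t=14 v=1: → [14,16),[13,15); WM=16; [13,15) fires=1 [14,16) fires=11
i=15 t=20 v=1: → [20,22),[19,21); WM=16
i=16 t=20 v=9: → [20,22),[19,21); WM=16
i=17 t=18 v=5: → [18,20),[17,19); WM=18; [15,17) fires=17 [16,18) fires=7
i=18 t=19 v=4: → [19,21),[18,20); WM=18
i=19 t=23 v=6: → [23,25),[22,24); WM=18
i=20 t=14 v=9: DROP (t<18-1); WM=21; [17,19) fires=16 [18,20) fires=20 [19,21) fires=14
i=21 t=23 v=6: → [23,25),[22,24); WM=21
i=22 t=21 v=8: → [21,23),[20,22); WM=21
i=23 t=25 v=1: → [25,27),[24,26); WM=23; [20,22) fires=18 [21,23) fires=8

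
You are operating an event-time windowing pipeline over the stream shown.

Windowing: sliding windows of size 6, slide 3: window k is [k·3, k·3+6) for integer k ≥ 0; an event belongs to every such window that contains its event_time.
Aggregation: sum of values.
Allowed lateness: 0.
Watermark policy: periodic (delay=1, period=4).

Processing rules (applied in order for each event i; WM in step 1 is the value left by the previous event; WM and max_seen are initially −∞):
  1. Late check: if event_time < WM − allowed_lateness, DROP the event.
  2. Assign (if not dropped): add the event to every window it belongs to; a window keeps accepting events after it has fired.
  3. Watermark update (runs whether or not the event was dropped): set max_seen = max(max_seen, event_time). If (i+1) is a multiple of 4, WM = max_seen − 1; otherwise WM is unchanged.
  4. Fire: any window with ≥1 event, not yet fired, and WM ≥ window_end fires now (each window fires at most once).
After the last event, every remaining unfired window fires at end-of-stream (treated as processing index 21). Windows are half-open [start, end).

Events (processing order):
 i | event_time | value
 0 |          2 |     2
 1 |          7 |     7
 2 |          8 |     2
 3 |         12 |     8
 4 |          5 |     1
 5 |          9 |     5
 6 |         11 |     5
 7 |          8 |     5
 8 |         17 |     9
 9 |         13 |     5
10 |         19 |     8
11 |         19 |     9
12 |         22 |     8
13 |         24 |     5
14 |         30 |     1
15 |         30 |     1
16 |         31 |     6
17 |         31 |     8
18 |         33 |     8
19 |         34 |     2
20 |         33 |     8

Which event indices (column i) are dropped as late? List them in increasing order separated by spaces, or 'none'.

i=0 t=2 v=2: → [0,6); WM=−∞
i=1 t=7 v=7: → [6,12),[3,9); WM=−∞
i=2 t=8 v=2: → [6,12),[3,9); WM=−∞
i=3 t=12 v=8: → [12,18),[9,15); WM=11; [0,6) fires=2 [3,9) fires=9
i=4 t=5 v=1: DROP (t<11-0); WM=11
i=5 t=9 v=5: DROP (t<11-0); WM=11
i=6 t=11 v=5: → [9,15),[6,12); WM=11
i=7 t=8 v=5: DROP (t<11-0); WM=11
i=8 t=17 v=9: → [15,21),[12,18); WM=11
i=9 t=13 v=5: → [12,18),[9,15); WM=11
i=10 t=19 v=8: → [18,24),[15,21); WM=11
i=11 t=19 v=9: → [18,24),[15,21); WM=18; [6,12) fires=14 [9,15) fires=18 [12,18) fires=22
i=12 t=22 v=8: → [21,27),[18,24); WM=18
i=13 t=24 v=5: → [24,30),[21,27); WM=18
i=14 t=30 v=1: → [30,36),[27,33); WM=18
i=15 t=30 v=1: → [30,36),[27,33); WM=29; [15,21) fires=26 [18,24) fires=25 [21,27) fires=13
i=16 t=31 v=6: → [30,36),[27,33); WM=29
i=17 t=31 v=8: → [30,36),[27,33); WM=29
i=18 t=33 v=8: → [33,39),[30,36); WM=29
i=19 t=34 v=2: → [33,39),[30,36); WM=33; [24,30) fires=5 [27,33) fires=16
i=20 t=33 v=8: → [33,39),[30,36); WM=33

4 5 7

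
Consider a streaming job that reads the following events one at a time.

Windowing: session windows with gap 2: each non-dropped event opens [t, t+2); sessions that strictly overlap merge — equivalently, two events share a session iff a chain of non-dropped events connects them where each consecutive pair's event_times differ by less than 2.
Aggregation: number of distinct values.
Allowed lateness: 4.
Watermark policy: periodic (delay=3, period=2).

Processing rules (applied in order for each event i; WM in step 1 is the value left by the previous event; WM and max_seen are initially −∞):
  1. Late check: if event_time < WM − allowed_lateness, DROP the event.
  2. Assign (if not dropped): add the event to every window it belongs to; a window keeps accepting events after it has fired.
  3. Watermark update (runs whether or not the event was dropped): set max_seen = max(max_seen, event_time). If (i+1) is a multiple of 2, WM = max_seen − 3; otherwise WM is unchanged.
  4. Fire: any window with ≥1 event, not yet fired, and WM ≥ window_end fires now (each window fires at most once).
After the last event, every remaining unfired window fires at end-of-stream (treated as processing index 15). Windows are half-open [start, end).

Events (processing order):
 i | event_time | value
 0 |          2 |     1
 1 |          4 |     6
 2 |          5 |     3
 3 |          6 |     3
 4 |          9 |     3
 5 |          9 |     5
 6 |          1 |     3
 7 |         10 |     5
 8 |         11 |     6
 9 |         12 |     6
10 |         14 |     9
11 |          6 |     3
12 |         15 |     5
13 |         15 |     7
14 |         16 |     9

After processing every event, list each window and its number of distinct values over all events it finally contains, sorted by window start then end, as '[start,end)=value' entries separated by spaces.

i=0 t=2 v=1: → [2,4); WM=−∞
i=1 t=4 v=6: → [4,6); WM=1
i=2 t=5 v=3: → [4,7); WM=1
i=3 t=6 v=3: → [4,8); WM=3
i=4 t=9 v=3: → [9,11); WM=3
i=5 t=9 v=5: → [9,11); WM=6
i=6 t=1 v=3: DROP (t<6-4); WM=6
i=7 t=10 v=5: → [9,12); WM=7
i=8 t=11 v=6: → [9,13); WM=7
i=9 t=12 v=6: → [9,14); WM=9
i=10 t=14 v=9: → [14,16); WM=9
i=11 t=6 v=3: → [4,8); WM=11
i=12 t=15 v=5: → [14,17); WM=11
i=13 t=15 v=7: → [14,17); WM=12
i=14 t=16 v=9: → [14,18); WM=12

[2,4)=1 [4,8)=2 [9,14)=3 [14,18)=3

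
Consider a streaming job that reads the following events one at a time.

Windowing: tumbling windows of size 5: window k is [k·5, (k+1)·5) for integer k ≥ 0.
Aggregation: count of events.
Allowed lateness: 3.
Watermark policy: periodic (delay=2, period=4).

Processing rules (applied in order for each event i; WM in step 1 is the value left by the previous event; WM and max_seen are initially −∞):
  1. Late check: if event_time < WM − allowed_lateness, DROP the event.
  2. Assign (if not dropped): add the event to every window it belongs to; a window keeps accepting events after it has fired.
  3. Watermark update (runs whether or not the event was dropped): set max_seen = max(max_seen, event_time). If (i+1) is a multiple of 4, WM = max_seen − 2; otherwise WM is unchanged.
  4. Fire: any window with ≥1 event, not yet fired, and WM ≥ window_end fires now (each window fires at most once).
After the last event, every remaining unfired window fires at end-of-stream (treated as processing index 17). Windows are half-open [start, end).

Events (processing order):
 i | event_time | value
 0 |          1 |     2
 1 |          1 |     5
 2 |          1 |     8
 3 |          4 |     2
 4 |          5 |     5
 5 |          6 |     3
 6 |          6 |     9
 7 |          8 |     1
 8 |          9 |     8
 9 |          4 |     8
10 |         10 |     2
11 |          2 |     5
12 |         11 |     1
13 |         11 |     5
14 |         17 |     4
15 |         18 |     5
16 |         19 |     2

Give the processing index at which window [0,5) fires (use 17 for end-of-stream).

7

i=0 t=1 v=2: → [0,5); WM=−∞
i=1 t=1 v=5: → [0,5); WM=−∞
i=2 t=1 v=8: → [0,5); WM=−∞
i=3 t=4 v=2: → [0,5); WM=2
i=4 t=5 v=5: → [5,10); WM=2
i=5 t=6 v=3: → [5,10); WM=2
i=6 t=6 v=9: → [5,10); WM=2
i=7 t=8 v=1: → [5,10); WM=6; [0,5) fires=4
i=8 t=9 v=8: → [5,10); WM=6
i=9 t=4 v=8: → [0,5); WM=6
i=10 t=10 v=2: → [10,15); WM=6
i=11 t=2 v=5: DROP (t<6-3); WM=8
i=12 t=11 v=1: → [10,15); WM=8
i=13 t=11 v=5: → [10,15); WM=8
i=14 t=17 v=4: → [15,20); WM=8
i=15 t=18 v=5: → [15,20); WM=16; [5,10) fires=5 [10,15) fires=3
i=16 t=19 v=2: → [15,20); WM=16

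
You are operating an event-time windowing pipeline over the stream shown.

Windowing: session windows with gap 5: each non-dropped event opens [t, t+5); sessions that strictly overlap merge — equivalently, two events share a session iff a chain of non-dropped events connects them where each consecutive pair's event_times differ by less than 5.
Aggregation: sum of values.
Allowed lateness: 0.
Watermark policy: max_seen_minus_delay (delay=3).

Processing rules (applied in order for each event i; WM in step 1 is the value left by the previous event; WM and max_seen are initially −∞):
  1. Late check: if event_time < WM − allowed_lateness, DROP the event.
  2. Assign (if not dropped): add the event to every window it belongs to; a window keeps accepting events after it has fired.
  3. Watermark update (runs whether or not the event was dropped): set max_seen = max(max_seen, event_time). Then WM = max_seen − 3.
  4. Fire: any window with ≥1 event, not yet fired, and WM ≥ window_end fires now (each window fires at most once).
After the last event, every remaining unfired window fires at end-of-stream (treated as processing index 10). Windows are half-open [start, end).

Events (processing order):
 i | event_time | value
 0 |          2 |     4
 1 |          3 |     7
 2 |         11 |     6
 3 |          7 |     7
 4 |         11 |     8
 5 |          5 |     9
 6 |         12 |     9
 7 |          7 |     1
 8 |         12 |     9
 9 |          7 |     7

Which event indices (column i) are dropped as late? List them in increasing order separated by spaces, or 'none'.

3 5 7 9

i=0 t=2 v=4: → [2,7); WM=-1
i=1 t=3 v=7: → [2,8); WM=0
i=2 t=11 v=6: → [11,16); WM=8
i=3 t=7 v=7: DROP (t<8-0); WM=8
i=4 t=11 v=8: → [11,16); WM=8
i=5 t=5 v=9: DROP (t<8-0); WM=8
i=6 t=12 v=9: → [11,17); WM=9
i=7 t=7 v=1: DROP (t<9-0); WM=9
i=8 t=12 v=9: → [11,17); WM=9
i=9 t=7 v=7: DROP (t<9-0); WM=9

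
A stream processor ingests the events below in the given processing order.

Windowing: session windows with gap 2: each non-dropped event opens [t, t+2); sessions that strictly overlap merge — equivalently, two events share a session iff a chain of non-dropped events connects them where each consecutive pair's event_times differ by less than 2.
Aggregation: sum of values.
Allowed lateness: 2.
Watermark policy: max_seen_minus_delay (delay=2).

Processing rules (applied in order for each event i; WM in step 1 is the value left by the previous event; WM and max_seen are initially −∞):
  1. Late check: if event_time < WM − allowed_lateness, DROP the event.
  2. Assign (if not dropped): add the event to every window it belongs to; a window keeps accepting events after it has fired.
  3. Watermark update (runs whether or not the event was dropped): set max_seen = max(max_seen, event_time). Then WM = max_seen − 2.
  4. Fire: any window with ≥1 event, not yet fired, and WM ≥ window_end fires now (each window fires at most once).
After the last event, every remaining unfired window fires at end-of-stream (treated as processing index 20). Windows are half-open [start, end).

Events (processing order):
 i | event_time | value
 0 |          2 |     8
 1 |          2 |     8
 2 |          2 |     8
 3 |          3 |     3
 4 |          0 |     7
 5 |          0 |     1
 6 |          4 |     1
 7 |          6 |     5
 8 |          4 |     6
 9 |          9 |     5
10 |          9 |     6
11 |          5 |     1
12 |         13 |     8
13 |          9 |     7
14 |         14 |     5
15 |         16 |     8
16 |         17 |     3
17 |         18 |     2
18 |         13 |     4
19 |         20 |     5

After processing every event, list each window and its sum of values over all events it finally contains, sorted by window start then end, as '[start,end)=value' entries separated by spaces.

i=0 t=2 v=8: → [2,4); WM=0
i=1 t=2 v=8: → [2,4); WM=0
i=2 t=2 v=8: → [2,4); WM=0
i=3 t=3 v=3: → [2,5); WM=1
i=4 t=0 v=7: → [0,2); WM=1
i=5 t=0 v=1: → [0,2); WM=1
i=6 t=4 v=1: → [2,6); WM=2
i=7 t=6 v=5: → [6,8); WM=4
i=8 t=4 v=6: → [2,6); WM=4
i=9 t=9 v=5: → [9,11); WM=7
i=10 t=9 v=6: → [9,11); WM=7
i=11 t=5 v=1: → [2,8); WM=7
i=12 t=13 v=8: → [13,15); WM=11
i=13 t=9 v=7: → [9,11); WM=11
i=14 t=14 v=5: → [13,16); WM=12
i=15 t=16 v=8: → [16,18); WM=14
i=16 t=17 v=3: → [16,19); WM=15
i=17 t=18 v=2: → [16,20); WM=16
i=18 t=13 v=4: DROP (t<16-2); WM=16
i=19 t=20 v=5: → [20,22); WM=18

[0,2)=8 [2,8)=40 [9,11)=18 [13,16)=13 [16,20)=13 [20,22)=5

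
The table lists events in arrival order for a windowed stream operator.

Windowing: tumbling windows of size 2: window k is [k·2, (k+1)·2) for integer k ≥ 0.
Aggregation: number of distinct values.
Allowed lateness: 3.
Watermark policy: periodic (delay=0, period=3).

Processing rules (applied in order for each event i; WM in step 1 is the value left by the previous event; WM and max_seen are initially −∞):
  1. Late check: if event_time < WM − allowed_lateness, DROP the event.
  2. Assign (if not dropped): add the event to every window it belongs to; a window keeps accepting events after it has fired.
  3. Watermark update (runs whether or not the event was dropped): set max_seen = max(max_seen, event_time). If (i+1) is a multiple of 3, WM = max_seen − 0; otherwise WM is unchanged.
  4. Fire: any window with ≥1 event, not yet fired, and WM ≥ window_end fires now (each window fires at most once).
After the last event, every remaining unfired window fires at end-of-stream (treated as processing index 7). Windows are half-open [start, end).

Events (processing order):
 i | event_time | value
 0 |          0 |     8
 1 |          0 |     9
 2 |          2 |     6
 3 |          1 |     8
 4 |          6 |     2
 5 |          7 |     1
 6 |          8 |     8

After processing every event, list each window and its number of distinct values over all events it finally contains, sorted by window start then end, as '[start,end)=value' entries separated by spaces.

[0,2)=2 [2,4)=1 [6,8)=2 [8,10)=1

i=0 t=0 v=8: → [0,2); WM=−∞
i=1 t=0 v=9: → [0,2); WM=−∞
i=2 t=2 v=6: → [2,4); WM=2; [0,2) fires=2
i=3 t=1 v=8: → [0,2); WM=2
i=4 t=6 v=2: → [6,8); WM=2
i=5 t=7 v=1: → [6,8); WM=7; [2,4) fires=1
i=6 t=8 v=8: → [8,10); WM=7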